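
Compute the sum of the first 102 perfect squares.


n = 102
n(n+1)(2n+1)/6 = 102×103×205/6
= 2153730/6 = 358955

Σk² = 358955


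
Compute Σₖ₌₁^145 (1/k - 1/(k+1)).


Telescoping: adjacent terms cancel.
= 1/1 - 1/146
= 1 - 1/146 = 145/146

Sum = 145/146


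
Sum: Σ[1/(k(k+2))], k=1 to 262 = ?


1/(k(k+2)) = (1/2)·(1/k - 1/(k+2)) (partial fractions)
Telescoping: Σ = (1/2)·(1 + 1/2 - 1/263 - 1/264) = 103621/138864

Sum = 103621/138864


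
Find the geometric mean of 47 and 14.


GM = √(47×14) = √658 = 25.6515

GM = 25.6515


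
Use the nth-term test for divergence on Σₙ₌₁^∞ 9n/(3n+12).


lim(n→∞) 9n/(3n+12) = 9/3 = 3  (divide numerator and denominator by n)
lim aₙ = 3 ≠ 0 → series DIVERGES

Diverges (lim aₙ = 3 ≠ 0)


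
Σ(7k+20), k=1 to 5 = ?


Σ(7k+20) = 7·Σk + 20·n
= 7·15 + 20·5
= 105 + 100 = 205

Σ = 205


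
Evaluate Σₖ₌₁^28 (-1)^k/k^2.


S = -1 + 1/4 - 1/9 + 1/16 - 1/25 + 1/36 - 1/49 + 1/64 ± ...
= -0.8219
(Full series converges to -π²/12 ≈ -0.8225)

S_28 = -0.8219


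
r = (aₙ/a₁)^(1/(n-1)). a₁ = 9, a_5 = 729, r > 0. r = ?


r^(n-1) = aₙ/a₁
r^4 = 729/9 = 81
r = 81^(1/4)
= ±3; taking r > 0 gives r = 3

r = 3


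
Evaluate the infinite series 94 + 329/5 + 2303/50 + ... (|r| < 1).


S∞ = a₁/(1-r) = 94/(1 - 7/10)
= 94/(3/10)
= 940/3

S∞ = 940/3


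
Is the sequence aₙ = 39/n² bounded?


a₁ = 39, a₂ = 39/4, a₃ = 39/9, ...
0 < aₙ ≤ 39 for all n ≥ 1
The sequence IS bounded

Bounded (0 < aₙ ≤ 39)


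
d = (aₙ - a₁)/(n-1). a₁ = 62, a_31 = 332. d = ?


d = (aₙ - a₁)/(n-1)
= (332 - 62)/(31-1)
= 270/30 = 9

d = 9


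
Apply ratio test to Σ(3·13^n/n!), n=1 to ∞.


aₙ = 3·13^n/n!
a_{n+1}/aₙ = 13^(n+1)/(n+1)! × n!/13^n  (constant 3 cancels)
= 13/(n+1)
L = lim(n→∞) 13/(n+1) = 0
L < 1 → series CONVERGES

Converges (ratio test: L = 0 < 1)


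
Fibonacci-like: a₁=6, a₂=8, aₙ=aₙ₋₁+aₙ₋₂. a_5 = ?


Computing iteratively: 6, 8, 14, 22, 36
a_5 = 36

a_5 = 36


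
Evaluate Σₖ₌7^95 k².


Σₖ₌7^95 k² = Σₖ₌₁^95 k² − Σₖ₌₁^6 k²
= 95·96·191/6 − 6·7·13/6
= 290320 − 91 = 290229

Σk² = 290229


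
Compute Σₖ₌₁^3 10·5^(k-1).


Sₙ = 10×(5^3 - 1)/(5 - 1)
= 10×(125 - 1)/4
= 10×124/4
= 310

S_3 = 310


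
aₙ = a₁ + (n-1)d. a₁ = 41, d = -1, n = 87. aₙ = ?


aₙ = a₁ + (n-1)d
= 41 + (87-1)×-1
= 41 - 86
= -45

a_87 = -45


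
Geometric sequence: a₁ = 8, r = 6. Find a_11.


aₙ = a₁·r^(n-1)
= 8×6^10
= 8×60466176
= 483729408

a_11 = 483729408


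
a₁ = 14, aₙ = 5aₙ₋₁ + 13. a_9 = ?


Computing step by step:
a_1 = 14
a_2 = 83
a_3 = 428
a_4 = 2153
a_5 = 10778
a_6 = 53903
a_7 = 269528
a_8 = 1347653
a_9 = 6738278


a_9 = 6738278


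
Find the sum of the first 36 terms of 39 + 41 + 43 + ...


aₙ = 39 + (36-1)×2 = 109
Sₙ = n(a₁+aₙ)/2 = 36×(39+109)/2
= 36×148/2 = 2664

S_36 = 2664


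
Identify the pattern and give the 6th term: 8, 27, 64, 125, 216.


Pattern: perfect cubes: n³
Terms: 8, 27, 64, 125, 216
Next term = 343

Next term = 343


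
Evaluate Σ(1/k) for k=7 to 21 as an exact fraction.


Σₖ₌7^21 1/k = 1/7 + 1/8 + 1/9 + ... + 1/21
= 30918957/25865840
≈ 1.1954

Sum = 30918957/25865840 ≈ 1.1954


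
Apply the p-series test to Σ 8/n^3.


p-series test: Σ c/n^p converges if p > 1, diverges if p ≤ 1 (constant c > 0 doesn't affect convergence).
p = 3
3 > 1 → CONVERGES

Converges (p = 3 > 1)


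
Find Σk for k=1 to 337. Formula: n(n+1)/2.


n(n+1)/2 = 337×338/2 = 113906/2 = 56953

Σk = 56953


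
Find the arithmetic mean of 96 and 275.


AM = (96 + 275)/2 = 371/2 = 185.5

AM = 185.5


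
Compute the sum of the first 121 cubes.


n(n+1)/2 = 121×122/2 = 7381
Σk³ = 7381² = 54479161

Σk³ = 54479161


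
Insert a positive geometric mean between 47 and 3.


GM = √(47×3) = √141 = 11.8743

GM = 11.8743


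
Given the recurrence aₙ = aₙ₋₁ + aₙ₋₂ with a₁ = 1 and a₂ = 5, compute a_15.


Computing iteratively: 1, 5, 6, 11, 17, 28, 45, 73, 118, 191, 309, 500, ...
a_15 = 2118

a_15 = 2118


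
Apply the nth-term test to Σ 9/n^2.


lim(n→∞) 9/n^2 = 0
lim aₙ = 0 → nth-term test is INCONCLUSIVE
(Need other tests; this is actually a convergent p-series with p=2 > 1)

Inconclusive (lim aₙ = 0; need another test)


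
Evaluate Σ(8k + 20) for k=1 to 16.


Σ(8k+20) = 8·Σk + 20·n
= 8·136 + 20·16
= 1088 + 320 = 1408

Σ = 1408


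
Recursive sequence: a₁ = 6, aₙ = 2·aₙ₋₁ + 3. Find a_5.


Computing step by step:
a_1 = 6
a_2 = 15
a_3 = 33
a_4 = 69
a_5 = 141


a_5 = 141


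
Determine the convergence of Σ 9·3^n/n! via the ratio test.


aₙ = 9·3^n/n!
a_{n+1}/aₙ = 3^(n+1)/(n+1)! × n!/3^n  (constant 9 cancels)
= 3/(n+1)
L = lim(n→∞) 3/(n+1) = 0
L < 1 → series CONVERGES

Converges (ratio test: L = 0 < 1)


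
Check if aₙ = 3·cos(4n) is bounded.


For all n, -1 ≤ cos(4n) ≤ 1, so -3 ≤ 3·cos(4n) ≤ 3
Lower bound: -3, Upper bound: 3
The sequence IS bounded

Bounded (-3 ≤ aₙ ≤ 3)


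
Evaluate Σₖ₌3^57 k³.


Σₖ₌3^57 k³ = [57·58/2]² − [2·3/2]²
= 2732409 − 9 = 2732400

Σk³ = 2732400


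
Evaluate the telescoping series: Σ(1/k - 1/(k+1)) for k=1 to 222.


Telescoping: adjacent terms cancel.
= 1/1 - 1/223
= 1 - 1/223 = 222/223

Sum = 222/223


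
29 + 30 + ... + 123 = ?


Σₖ₌29^123 k = Σₖ₌₁^123 k − Σₖ₌₁^28 k
= 123·124/2 − 28·29/2
= 7626 − 406 = 7220

Σk = 7220


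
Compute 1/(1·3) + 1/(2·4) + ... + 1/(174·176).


1/(k(k+2)) = (1/2)·(1/k - 1/(k+2)) (partial fractions)
Telescoping: Σ = (1/2)·(1 + 1/2 - 1/175 - 1/176) = 45849/61600

Sum = 45849/61600


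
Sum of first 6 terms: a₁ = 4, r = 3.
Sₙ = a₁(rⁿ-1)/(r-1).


Sₙ = 4×(3^6 - 1)/(3 - 1)
= 4×(729 - 1)/2
= 4×728/2
= 1456

S_6 = 1456


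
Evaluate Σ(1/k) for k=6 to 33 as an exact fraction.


Σₖ₌6^33 1/k = 1/6 + 1/7 + 1/8 + ... + 1/33
= 23701413189829/13127595717600
≈ 1.8055

Sum = 23701413189829/13127595717600 ≈ 1.8055


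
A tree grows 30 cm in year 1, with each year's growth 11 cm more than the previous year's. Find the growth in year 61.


aₙ = a₁ + (n-1)d
= 30 + (61-1)×11
= 30 + 660
= 690

a_61 = 690


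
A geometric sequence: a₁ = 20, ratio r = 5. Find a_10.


aₙ = a₁·r^(n-1)
= 20×5^9
= 20×1953125
= 39062500

a_10 = 39062500


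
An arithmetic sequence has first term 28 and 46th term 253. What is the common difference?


d = (aₙ - a₁)/(n-1)
= (253 - 28)/(46-1)
= 225/45 = 5

d = 5


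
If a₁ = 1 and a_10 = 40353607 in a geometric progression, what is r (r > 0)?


r^(n-1) = aₙ/a₁
r^9 = 40353607/1 = 40353607
r = 40353607^(1/9)
= 7

r = 7


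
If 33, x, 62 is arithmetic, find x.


AM = (33 + 62)/2 = 95/2 = 47.5

AM = 47.5


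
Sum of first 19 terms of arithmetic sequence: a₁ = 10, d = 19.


aₙ = 10 + (19-1)×19 = 352
Sₙ = n(a₁+aₙ)/2 = 19×(10+352)/2
= 19×362/2 = 3439

S_19 = 3439


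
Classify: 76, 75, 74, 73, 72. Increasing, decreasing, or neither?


Differences: -1, -1, -1, -1
All differences < 0 → strictly DECREASING

Monotonically decreasing


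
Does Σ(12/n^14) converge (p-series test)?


p-series test: Σ c/n^p converges if p > 1, diverges if p ≤ 1 (constant c > 0 doesn't affect convergence).
p = 14
14 > 1 → CONVERGES

Converges (p = 14 > 1)


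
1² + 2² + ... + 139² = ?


n = 139
n(n+1)(2n+1)/6 = 139×140×279/6
= 5429340/6 = 904890

Σk² = 904890


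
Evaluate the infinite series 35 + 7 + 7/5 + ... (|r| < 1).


S∞ = a₁/(1-r) = 35/(1 - 1/5)
= 35/(4/5)
= 175/4

S∞ = 175/4


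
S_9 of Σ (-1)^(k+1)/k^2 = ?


S = 1 - 1/4 + 1/9 - 1/16 + 1/25 - 1/36 + 1/49 - 1/64 ± ...
= 0.828
(Full series converges to +π²/12 ≈ +0.8225)

S_9 = 0.828


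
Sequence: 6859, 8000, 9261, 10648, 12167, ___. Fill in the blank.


Pattern: perfect cubes: n³
Terms: 6859, 8000, 9261, 10648, 12167
Next term = 13824

Next term = 13824


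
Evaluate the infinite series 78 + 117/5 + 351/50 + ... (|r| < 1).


S∞ = a₁/(1-r) = 78/(1 - 3/10)
= 78/(7/10)
= 780/7

S∞ = 780/7


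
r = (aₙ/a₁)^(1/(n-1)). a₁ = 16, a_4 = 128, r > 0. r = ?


r^(n-1) = aₙ/a₁
r^3 = 128/16 = 8
r = 8^(1/3)
= 2

r = 2


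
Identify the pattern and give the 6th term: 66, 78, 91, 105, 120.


Pattern: triangular numbers: n(n+1)/2
Terms: 66, 78, 91, 105, 120
Next term = 136

Next term = 136


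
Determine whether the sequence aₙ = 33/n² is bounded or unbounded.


a₁ = 33, a₂ = 33/4, a₃ = 33/9, ...
0 < aₙ ≤ 33 for all n ≥ 1
The sequence IS bounded

Bounded (0 < aₙ ≤ 33)


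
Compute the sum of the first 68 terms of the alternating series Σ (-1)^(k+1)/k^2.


S = 1 - 1/4 + 1/9 - 1/16 + 1/25 - 1/36 + 1/49 - 1/64 ± ...
= 0.8224
(Full series converges to +π²/12 ≈ +0.8225)

S_68 = 0.8224


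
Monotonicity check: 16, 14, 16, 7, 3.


Differences: -2, 2, -9, -4
Difference at position 2 is +2 (> 0) but position 1 is -2 (< 0) — sequence both rises and falls
→ NOT monotonic

Not monotonic


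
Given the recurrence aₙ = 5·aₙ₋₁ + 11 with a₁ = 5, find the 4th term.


Computing step by step:
a_1 = 5
a_2 = 36
a_3 = 191
a_4 = 966


a_4 = 966


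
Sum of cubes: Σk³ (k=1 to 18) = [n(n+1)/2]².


n(n+1)/2 = 18×19/2 = 171
Σk³ = 171² = 29241

Σk³ = 29241


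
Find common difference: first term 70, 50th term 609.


d = (aₙ - a₁)/(n-1)
= (609 - 70)/(50-1)
= 539/49 = 11

d = 11


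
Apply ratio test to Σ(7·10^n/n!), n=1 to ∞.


aₙ = 7·10^n/n!
a_{n+1}/aₙ = 10^(n+1)/(n+1)! × n!/10^n  (constant 7 cancels)
= 10/(n+1)
L = lim(n→∞) 10/(n+1) = 0
L < 1 → series CONVERGES

Converges (ratio test: L = 0 < 1)


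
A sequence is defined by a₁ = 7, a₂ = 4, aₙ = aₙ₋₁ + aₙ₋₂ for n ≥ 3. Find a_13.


Computing iteratively: 7, 4, 11, 15, 26, 41, 67, 108, 175, 283, 458, 741, ...
a_13 = 1199

a_13 = 1199


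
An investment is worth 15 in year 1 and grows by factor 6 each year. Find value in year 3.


aₙ = a₁·r^(n-1)
= 15×6^2
= 15×36
= 540

a_3 = 540


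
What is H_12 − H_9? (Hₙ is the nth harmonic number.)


Σₖ₌10^12 1/k = 1/10 + 1/11 + 1/12
= 181/660
≈ 0.2742

Sum = 181/660 ≈ 0.2742


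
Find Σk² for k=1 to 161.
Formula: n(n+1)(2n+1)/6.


n = 161
n(n+1)(2n+1)/6 = 161×162×323/6
= 8424486/6 = 1404081

Σk² = 1404081


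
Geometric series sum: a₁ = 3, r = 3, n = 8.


Sₙ = 3×(3^8 - 1)/(3 - 1)
= 3×(6561 - 1)/2
= 3×6560/2
= 9840

S_8 = 9840


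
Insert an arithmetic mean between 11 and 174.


AM = (11 + 174)/2 = 185/2 = 92.5

AM = 92.5


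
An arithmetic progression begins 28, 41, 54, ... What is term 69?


aₙ = a₁ + (n-1)d
= 28 + (69-1)×13
= 28 + 884
= 912

a_69 = 912


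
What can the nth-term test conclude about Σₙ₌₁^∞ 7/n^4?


lim(n→∞) 7/n^4 = 0
lim aₙ = 0 → nth-term test is INCONCLUSIVE
(Need other tests; this is actually a convergent p-series with p=4 > 1)

Inconclusive (lim aₙ = 0; need another test)


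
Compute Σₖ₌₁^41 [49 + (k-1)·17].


aₙ = 49 + (41-1)×17 = 729
Sₙ = n(a₁+aₙ)/2 = 41×(49+729)/2
= 41×778/2 = 15949

S_41 = 15949


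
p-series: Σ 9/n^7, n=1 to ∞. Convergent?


p-series test: Σ c/n^p converges if p > 1, diverges if p ≤ 1 (constant c > 0 doesn't affect convergence).
p = 7
7 > 1 → CONVERGES

Converges (p = 7 > 1)


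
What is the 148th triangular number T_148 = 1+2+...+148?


n(n+1)/2 = 148×149/2 = 22052/2 = 11026

Σk = 11026


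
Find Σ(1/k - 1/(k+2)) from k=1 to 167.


Telescoping with gap 2: two head and two tail terms survive.
= (1 + 1/2) - (1/168 + 1/169)
= 3/2 - 1/168 - 1/169 = 42251/28392

Sum = 42251/28392


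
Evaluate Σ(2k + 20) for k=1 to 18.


Σ(2k+20) = 2·Σk + 20·n
= 2·171 + 20·18
= 342 + 360 = 702

Σ = 702


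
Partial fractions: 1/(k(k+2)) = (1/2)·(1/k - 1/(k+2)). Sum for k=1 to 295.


1/(k(k+2)) = (1/2)·(1/k - 1/(k+2)) (partial fractions)
Telescoping: Σ = (1/2)·(1 + 1/2 - 1/296 - 1/297) = 131275/175824

Sum = 131275/175824


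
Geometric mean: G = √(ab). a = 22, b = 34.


GM = √(22×34) = √748 = 27.3496

GM = 27.3496


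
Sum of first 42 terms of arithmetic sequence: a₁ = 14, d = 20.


aₙ = 14 + (42-1)×20 = 834
Sₙ = n(a₁+aₙ)/2 = 42×(14+834)/2
= 42×848/2 = 17808

S_42 = 17808


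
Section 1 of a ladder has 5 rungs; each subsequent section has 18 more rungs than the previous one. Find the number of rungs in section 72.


aₙ = a₁ + (n-1)d
= 5 + (72-1)×18
= 5 + 1278
= 1283

a_72 = 1283


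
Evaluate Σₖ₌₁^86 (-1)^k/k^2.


S = -1 + 1/4 - 1/9 + 1/16 - 1/25 + 1/36 - 1/49 + 1/64 ± ...
= -0.8224
(Full series converges to -π²/12 ≈ -0.8225)

S_86 = -0.8224


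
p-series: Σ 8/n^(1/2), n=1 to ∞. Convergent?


p-series test: Σ c/n^p converges if p > 1, diverges if p ≤ 1 (constant c > 0 doesn't affect convergence).
p = 1/2
1/2 ≤ 1 → DIVERGES

Diverges (p = 1/2 ≤ 1)


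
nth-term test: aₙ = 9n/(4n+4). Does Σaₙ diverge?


lim(n→∞) 9n/(4n+4) = 9/4 = 9/4  (divide numerator and denominator by n)
lim aₙ = 9/4 ≠ 0 → series DIVERGES

Diverges (lim aₙ = 9/4 ≠ 0)


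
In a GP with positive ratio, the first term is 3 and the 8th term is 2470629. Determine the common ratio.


r^(n-1) = aₙ/a₁
r^7 = 2470629/3 = 823543
r = 823543^(1/7)
= 7

r = 7


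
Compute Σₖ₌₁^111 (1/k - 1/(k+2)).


Telescoping with gap 2: two head and two tail terms survive.
= (1 + 1/2) - (1/112 + 1/113)
= 3/2 - 1/112 - 1/113 = 18759/12656

Sum = 18759/12656


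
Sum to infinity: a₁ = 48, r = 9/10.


S∞ = a₁/(1-r) = 48/(1 - 9/10)
= 48/(1/10)
= 480

S∞ = 480


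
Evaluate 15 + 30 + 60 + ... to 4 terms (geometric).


Sₙ = 15×(2^4 - 1)/(2 - 1)
= 15×(16 - 1)/1
= 15×15/1
= 225

S_4 = 225


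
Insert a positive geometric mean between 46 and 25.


GM = √(46×25) = √1150 = 33.9116

GM = 33.9116


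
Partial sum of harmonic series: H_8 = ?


H_8 = 1/1 + 1/2 + 1/3 + 1/4 + 1/5 + 1/6 + 1/7 + 1/8
= 761/280
≈ 2.7179

H_8 = 761/280 ≈ 2.7179


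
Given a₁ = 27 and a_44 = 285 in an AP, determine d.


d = (aₙ - a₁)/(n-1)
= (285 - 27)/(44-1)
= 258/43 = 6

d = 6


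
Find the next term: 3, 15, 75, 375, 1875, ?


Pattern: geometric (r=5)
Terms: 3, 15, 75, 375, 1875
Next term = 9375

Next term = 9375


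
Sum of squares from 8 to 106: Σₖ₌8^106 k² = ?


Σₖ₌8^106 k² = Σₖ₌₁^106 k² − Σₖ₌₁^7 k²
= 106·107·213/6 − 7·8·15/6
= 402641 − 140 = 402501

Σk² = 402501


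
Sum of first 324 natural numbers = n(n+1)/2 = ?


n(n+1)/2 = 324×325/2 = 105300/2 = 52650

Σk = 52650


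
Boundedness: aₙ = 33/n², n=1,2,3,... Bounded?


a₁ = 33, a₂ = 33/4, a₃ = 33/9, ...
0 < aₙ ≤ 33 for all n ≥ 1
The sequence IS bounded

Bounded (0 < aₙ ≤ 33)


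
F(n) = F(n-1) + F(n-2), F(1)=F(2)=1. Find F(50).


Fibonacci sequence: 1, 1, 2, 3, 5, 8, 13, 21, 34, 55, 89, ...
F(50) = 12586269025

F(50) = 12586269025


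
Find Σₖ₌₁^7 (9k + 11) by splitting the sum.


Σ(9k+11) = 9·Σk + 11·n
= 9·28 + 11·7
= 252 + 77 = 329

Σ = 329


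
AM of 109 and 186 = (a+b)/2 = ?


AM = (109 + 186)/2 = 295/2 = 147.5

AM = 147.5


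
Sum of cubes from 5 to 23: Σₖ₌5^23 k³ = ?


Σₖ₌5^23 k³ = [23·24/2]² − [4·5/2]²
= 76176 − 100 = 76076

Σk³ = 76076


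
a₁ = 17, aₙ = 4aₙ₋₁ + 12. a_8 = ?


Computing step by step:
a_1 = 17
a_2 = 80
a_3 = 332
a_4 = 1340
a_5 = 5372
a_6 = 21500
a_7 = 86012
a_8 = 344060


a_8 = 344060


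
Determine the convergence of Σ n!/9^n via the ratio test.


aₙ = n!/9^n
a_{n+1}/aₙ = (n+1)!/9^(n+1) × 9^n/n!
= (n+1)/9
L = lim(n→∞) (n+1)/9 = ∞
L > 1 → series DIVERGES

Diverges (ratio test: L = ∞ > 1)


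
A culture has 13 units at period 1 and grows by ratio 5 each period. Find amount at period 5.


aₙ = a₁·r^(n-1)
= 13×5^4
= 13×625
= 8125

a_5 = 8125


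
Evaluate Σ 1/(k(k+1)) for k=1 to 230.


1/(k(k+1)) = 1/k - 1/(k+1) (partial fractions)
Telescoping: Σ = 1 - 1/231 = 230/231

Sum = 230/231


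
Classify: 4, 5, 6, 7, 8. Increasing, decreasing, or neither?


Differences: 1, 1, 1, 1
All differences > 0 → strictly INCREASING

Monotonically increasing


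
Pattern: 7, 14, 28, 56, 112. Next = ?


Pattern: geometric (r=2)
Terms: 7, 14, 28, 56, 112
Next term = 224

Next term = 224


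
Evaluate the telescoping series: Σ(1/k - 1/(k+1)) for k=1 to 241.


Telescoping: adjacent terms cancel.
= 1/1 - 1/242
= 1 - 1/242 = 241/242

Sum = 241/242


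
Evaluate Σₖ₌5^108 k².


Σₖ₌5^108 k² = Σₖ₌₁^108 k² − Σₖ₌₁^4 k²
= 108·109·217/6 − 4·5·9/6
= 425754 − 30 = 425724

Σk² = 425724


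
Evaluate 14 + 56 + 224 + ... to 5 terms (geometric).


Sₙ = 14×(4^5 - 1)/(4 - 1)
= 14×(1024 - 1)/3
= 14×1023/3
= 4774

S_5 = 4774


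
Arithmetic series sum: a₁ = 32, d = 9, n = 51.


aₙ = 32 + (51-1)×9 = 482
Sₙ = n(a₁+aₙ)/2 = 51×(32+482)/2
= 51×514/2 = 13107

S_51 = 13107


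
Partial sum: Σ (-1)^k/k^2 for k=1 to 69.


S = -1 + 1/4 - 1/9 + 1/16 - 1/25 + 1/36 - 1/49 + 1/64 ± ...
= -0.8226
(Full series converges to -π²/12 ≈ -0.8225)

S_69 = -0.8226


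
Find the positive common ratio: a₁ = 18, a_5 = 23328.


r^(n-1) = aₙ/a₁
r^4 = 23328/18 = 1296
r = 1296^(1/4)
= ±6; taking r > 0 gives r = 6

r = 6


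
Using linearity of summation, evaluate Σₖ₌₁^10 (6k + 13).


Σ(6k+13) = 6·Σk + 13·n
= 6·55 + 13·10
= 330 + 130 = 460

Σ = 460


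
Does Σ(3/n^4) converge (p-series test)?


p-series test: Σ c/n^p converges if p > 1, diverges if p ≤ 1 (constant c > 0 doesn't affect convergence).
p = 4
4 > 1 → CONVERGES

Converges (p = 4 > 1)


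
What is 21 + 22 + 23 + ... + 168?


Σₖ₌21^168 k = Σₖ₌₁^168 k − Σₖ₌₁^20 k
= 168·169/2 − 20·21/2
= 14196 − 210 = 13986

Σk = 13986


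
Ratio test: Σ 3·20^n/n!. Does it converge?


aₙ = 3·20^n/n!
a_{n+1}/aₙ = 20^(n+1)/(n+1)! × n!/20^n  (constant 3 cancels)
= 20/(n+1)
L = lim(n→∞) 20/(n+1) = 0
L < 1 → series CONVERGES

Converges (ratio test: L = 0 < 1)


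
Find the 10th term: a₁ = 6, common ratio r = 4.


aₙ = a₁·r^(n-1)
= 6×4^9
= 6×262144
= 1572864

a_10 = 1572864


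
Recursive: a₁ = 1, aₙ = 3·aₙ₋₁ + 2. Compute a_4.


Computing step by step:
a_1 = 1
a_2 = 5
a_3 = 17
a_4 = 53


a_4 = 53


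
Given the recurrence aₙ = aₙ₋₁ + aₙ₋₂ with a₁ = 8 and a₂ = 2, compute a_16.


Computing iteratively: 8, 2, 10, 12, 22, 34, 56, 90, 146, 236, 382, 618, ...
a_16 = 4236

a_16 = 4236


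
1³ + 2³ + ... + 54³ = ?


n(n+1)/2 = 54×55/2 = 1485
Σk³ = 1485² = 2205225

Σk³ = 2205225


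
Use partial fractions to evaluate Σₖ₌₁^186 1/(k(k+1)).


1/(k(k+1)) = 1/k - 1/(k+1) (partial fractions)
Telescoping: Σ = 1 - 1/187 = 186/187

Sum = 186/187


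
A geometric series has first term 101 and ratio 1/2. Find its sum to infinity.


S∞ = a₁/(1-r) = 101/(1 - 1/2)
= 101/(1/2)
= 202

S∞ = 202


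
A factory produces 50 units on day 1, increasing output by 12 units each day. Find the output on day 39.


aₙ = a₁ + (n-1)d
= 50 + (39-1)×12
= 50 + 456
= 506

a_39 = 506


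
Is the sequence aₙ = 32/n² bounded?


a₁ = 32, a₂ = 32/4, a₃ = 32/9, ...
0 < aₙ ≤ 32 for all n ≥ 1
The sequence IS bounded

Bounded (0 < aₙ ≤ 32)


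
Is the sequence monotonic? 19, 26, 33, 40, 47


Differences: 7, 7, 7, 7
All differences > 0 → strictly INCREASING

Monotonically increasing


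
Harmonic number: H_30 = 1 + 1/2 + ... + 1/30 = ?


H_30 = 1/1 + 1/2 + 1/3 + ... + 1/30
= 9304682830147/2329089562800
≈ 3.995

H_30 = 9304682830147/2329089562800 ≈ 3.995


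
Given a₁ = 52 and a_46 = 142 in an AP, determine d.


d = (aₙ - a₁)/(n-1)
= (142 - 52)/(46-1)
= 90/45 = 2

d = 2


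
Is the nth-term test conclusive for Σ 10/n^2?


lim(n→∞) 10/n^2 = 0
lim aₙ = 0 → nth-term test is INCONCLUSIVE
(Need other tests; this is actually a convergent p-series with p=2 > 1)

Inconclusive (lim aₙ = 0; need another test)


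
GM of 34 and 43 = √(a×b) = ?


GM = √(34×43) = √1462 = 38.2361

GM = 38.2361


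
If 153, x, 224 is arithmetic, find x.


AM = (153 + 224)/2 = 377/2 = 188.5

AM = 188.5


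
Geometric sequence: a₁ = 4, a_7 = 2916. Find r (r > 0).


r^(n-1) = aₙ/a₁
r^6 = 2916/4 = 729
r = 729^(1/6)
= ±3; taking r > 0 gives r = 3

r = 3


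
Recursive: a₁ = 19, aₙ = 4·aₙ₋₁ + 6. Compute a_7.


Computing step by step:
a_1 = 19
a_2 = 82
a_3 = 334
a_4 = 1342
a_5 = 5374
a_6 = 21502
a_7 = 86014


a_7 = 86014


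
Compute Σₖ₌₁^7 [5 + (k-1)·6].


aₙ = 5 + (7-1)×6 = 41
Sₙ = n(a₁+aₙ)/2 = 7×(5+41)/2
= 7×46/2 = 161

S_7 = 161


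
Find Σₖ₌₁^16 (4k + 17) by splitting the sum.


Σ(4k+17) = 4·Σk + 17·n
= 4·136 + 17·16
= 544 + 272 = 816

Σ = 816


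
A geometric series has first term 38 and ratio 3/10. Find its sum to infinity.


S∞ = a₁/(1-r) = 38/(1 - 3/10)
= 38/(7/10)
= 380/7

S∞ = 380/7


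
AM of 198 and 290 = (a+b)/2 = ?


AM = (198 + 290)/2 = 488/2 = 244

AM = 244


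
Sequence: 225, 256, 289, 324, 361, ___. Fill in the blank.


Pattern: perfect squares: n²
Terms: 225, 256, 289, 324, 361
Next term = 400

Next term = 400


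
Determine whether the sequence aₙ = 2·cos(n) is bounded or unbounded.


For all n, -1 ≤ cos(n) ≤ 1, so -2 ≤ 2·cos(n) ≤ 2
Lower bound: -2, Upper bound: 2
The sequence IS bounded

Bounded (-2 ≤ aₙ ≤ 2)


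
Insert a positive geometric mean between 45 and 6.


GM = √(45×6) = √270 = 16.4317

GM = 16.4317


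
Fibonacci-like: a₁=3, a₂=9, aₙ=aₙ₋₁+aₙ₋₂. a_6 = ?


Computing iteratively: 3, 9, 12, 21, 33, 54
a_6 = 54

a_6 = 54


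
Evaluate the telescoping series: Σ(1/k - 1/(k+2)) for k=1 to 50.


Telescoping with gap 2: two head and two tail terms survive.
= (1 + 1/2) - (1/51 + 1/52)
= 3/2 - 1/51 - 1/52 = 3875/2652

Sum = 3875/2652


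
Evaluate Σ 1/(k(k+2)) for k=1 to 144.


1/(k(k+2)) = (1/2)·(1/k - 1/(k+2)) (partial fractions)
Telescoping: Σ = (1/2)·(1 + 1/2 - 1/145 - 1/146) = 7866/10585

Sum = 7866/10585


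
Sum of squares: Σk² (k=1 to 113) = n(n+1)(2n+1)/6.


n = 113
n(n+1)(2n+1)/6 = 113×114×227/6
= 2924214/6 = 487369

Σk² = 487369


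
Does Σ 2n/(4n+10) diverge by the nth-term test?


lim(n→∞) 2n/(4n+10) = 2/4 = 1/2  (divide numerator and denominator by n)
lim aₙ = 1/2 ≠ 0 → series DIVERGES

Diverges (lim aₙ = 1/2 ≠ 0)


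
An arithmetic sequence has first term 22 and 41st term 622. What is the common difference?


d = (aₙ - a₁)/(n-1)
= (622 - 22)/(41-1)
= 600/40 = 15

d = 15


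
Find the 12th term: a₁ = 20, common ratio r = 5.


aₙ = a₁·r^(n-1)
= 20×5^11
= 20×48828125
= 976562500

a_12 = 976562500


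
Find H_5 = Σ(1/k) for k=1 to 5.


H_5 = 1/1 + 1/2 + 1/3 + 1/4 + 1/5
= 137/60
≈ 2.2833

H_5 = 137/60 ≈ 2.2833


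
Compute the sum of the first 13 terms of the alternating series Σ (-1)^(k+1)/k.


S = 1 - 1/2 + 1/3 - 1/4 + 1/5 - 1/6 + 1/7 - 1/8 ± ...
= 0.7301
(Full series converges to +ln(2) ≈ +0.6931)

S_13 = 0.7301


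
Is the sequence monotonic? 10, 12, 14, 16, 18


Differences: 2, 2, 2, 2
All differences > 0 → strictly INCREASING

Monotonically increasing


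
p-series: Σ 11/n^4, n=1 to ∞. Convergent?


p-series test: Σ c/n^p converges if p > 1, diverges if p ≤ 1 (constant c > 0 doesn't affect convergence).
p = 4
4 > 1 → CONVERGES

Converges (p = 4 > 1)


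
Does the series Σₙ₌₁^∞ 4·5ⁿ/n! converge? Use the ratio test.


aₙ = 4·5^n/n!
a_{n+1}/aₙ = 5^(n+1)/(n+1)! × n!/5^n  (constant 4 cancels)
= 5/(n+1)
L = lim(n→∞) 5/(n+1) = 0
L < 1 → series CONVERGES

Converges (ratio test: L = 0 < 1)


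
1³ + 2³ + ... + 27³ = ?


n(n+1)/2 = 27×28/2 = 378
Σk³ = 378² = 142884

Σk³ = 142884


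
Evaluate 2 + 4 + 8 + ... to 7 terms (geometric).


Sₙ = 2×(2^7 - 1)/(2 - 1)
= 2×(128 - 1)/1
= 2×127/1
= 254

S_7 = 254


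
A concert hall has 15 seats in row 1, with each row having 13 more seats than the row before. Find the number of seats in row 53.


aₙ = a₁ + (n-1)d
= 15 + (53-1)×13
= 15 + 676
= 691

a_53 = 691


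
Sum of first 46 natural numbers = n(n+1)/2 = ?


n(n+1)/2 = 46×47/2 = 2162/2 = 1081

Σk = 1081


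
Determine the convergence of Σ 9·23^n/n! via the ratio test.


aₙ = 9·23^n/n!
a_{n+1}/aₙ = 23^(n+1)/(n+1)! × n!/23^n  (constant 9 cancels)
= 23/(n+1)
L = lim(n→∞) 23/(n+1) = 0
L < 1 → series CONVERGES

Converges (ratio test: L = 0 < 1)


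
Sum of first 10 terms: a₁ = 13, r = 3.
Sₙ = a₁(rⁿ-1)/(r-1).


Sₙ = 13×(3^10 - 1)/(3 - 1)
= 13×(59049 - 1)/2
= 13×59048/2
= 383812

S_10 = 383812


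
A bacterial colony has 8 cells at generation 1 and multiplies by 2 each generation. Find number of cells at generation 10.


aₙ = a₁·r^(n-1)
= 8×2^9
= 8×512
= 4096

a_10 = 4096


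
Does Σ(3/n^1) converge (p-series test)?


p-series test: Σ c/n^p converges if p > 1, diverges if p ≤ 1 (constant c > 0 doesn't affect convergence).
p = 1
1 ≤ 1 → DIVERGES

Diverges (p = 1 ≤ 1)


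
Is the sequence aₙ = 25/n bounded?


a₁ = 25, a₂ = 25/2, a₃ = 25/3, ...
0 < aₙ ≤ 25 for all n ≥ 1
Lower bound: 0, Upper bound: 25
The sequence IS bounded

Bounded (0 < aₙ ≤ 25)


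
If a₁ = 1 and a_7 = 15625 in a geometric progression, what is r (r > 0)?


r^(n-1) = aₙ/a₁
r^6 = 15625/1 = 15625
r = 15625^(1/6)
= ±5; taking r > 0 gives r = 5

r = 5


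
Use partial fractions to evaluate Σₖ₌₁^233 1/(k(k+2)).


1/(k(k+2)) = (1/2)·(1/k - 1/(k+2)) (partial fractions)
Telescoping: Σ = (1/2)·(1 + 1/2 - 1/234 - 1/235) = 20504/27495

Sum = 20504/27495


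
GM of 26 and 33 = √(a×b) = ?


GM = √(26×33) = √858 = 29.2916

GM = 29.2916


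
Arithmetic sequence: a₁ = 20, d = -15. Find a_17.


aₙ = a₁ + (n-1)d
= 20 + (17-1)×-15
= 20 - 240
= -220

a_17 = -220


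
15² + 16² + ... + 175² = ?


Σₖ₌15^175 k² = Σₖ₌₁^175 k² − Σₖ₌₁^14 k²
= 175·176·351/6 − 14·15·29/6
= 1801800 − 1015 = 1800785

Σk² = 1800785


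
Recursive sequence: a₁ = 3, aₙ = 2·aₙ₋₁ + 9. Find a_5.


Computing step by step:
a_1 = 3
a_2 = 15
a_3 = 39
a_4 = 87
a_5 = 183


a_5 = 183


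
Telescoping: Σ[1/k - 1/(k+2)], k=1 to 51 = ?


Telescoping with gap 2: two head and two tail terms survive.
= (1 + 1/2) - (1/52 + 1/53)
= 3/2 - 1/52 - 1/53 = 4029/2756

Sum = 4029/2756


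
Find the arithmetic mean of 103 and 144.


AM = (103 + 144)/2 = 247/2 = 123.5

AM = 123.5


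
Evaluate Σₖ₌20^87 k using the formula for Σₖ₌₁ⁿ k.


Σₖ₌20^87 k = Σₖ₌₁^87 k − Σₖ₌₁^19 k
= 87·88/2 − 19·20/2
= 3828 − 190 = 3638

Σk = 3638


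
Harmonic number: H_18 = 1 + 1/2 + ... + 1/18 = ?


H_18 = 1/1 + 1/2 + 1/3 + ... + 1/18
= 14274301/4084080
≈ 3.4951

H_18 = 14274301/4084080 ≈ 3.4951


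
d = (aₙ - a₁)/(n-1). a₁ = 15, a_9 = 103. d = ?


d = (aₙ - a₁)/(n-1)
= (103 - 15)/(9-1)
= 88/8 = 11

d = 11


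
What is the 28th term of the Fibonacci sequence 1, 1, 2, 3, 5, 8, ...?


Fibonacci sequence: 1, 1, 2, 3, 5, 8, 13, 21, 34, 55, 89, ...
F(28) = 317811

F(28) = 317811


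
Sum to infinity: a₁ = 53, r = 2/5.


S∞ = a₁/(1-r) = 53/(1 - 2/5)
= 53/(3/5)
= 265/3

S∞ = 265/3


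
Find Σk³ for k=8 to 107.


Σₖ₌8^107 k³ = [107·108/2]² − [7·8/2]²
= 33385284 − 784 = 33384500

Σk³ = 33384500


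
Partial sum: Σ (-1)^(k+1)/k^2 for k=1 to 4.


S = 1 - 1/4 + 1/9 - 1/16
= 0.7986
(Full series converges to +π²/12 ≈ +0.8225)

S_4 = 0.7986


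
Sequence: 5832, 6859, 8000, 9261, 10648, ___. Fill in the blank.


Pattern: perfect cubes: n³
Terms: 5832, 6859, 8000, 9261, 10648
Next term = 12167

Next term = 12167


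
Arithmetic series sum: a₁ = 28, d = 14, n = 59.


aₙ = 28 + (59-1)×14 = 840
Sₙ = n(a₁+aₙ)/2 = 59×(28+840)/2
= 59×868/2 = 25606

S_59 = 25606


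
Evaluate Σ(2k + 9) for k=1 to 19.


Σ(2k+9) = 2·Σk + 9·n
= 2·190 + 9·19
= 380 + 171 = 551

Σ = 551


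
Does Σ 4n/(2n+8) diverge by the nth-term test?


lim(n→∞) 4n/(2n+8) = 4/2 = 2  (divide numerator and denominator by n)
lim aₙ = 2 ≠ 0 → series DIVERGES

Diverges (lim aₙ = 2 ≠ 0)


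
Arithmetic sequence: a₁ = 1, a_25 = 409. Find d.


d = (aₙ - a₁)/(n-1)
= (409 - 1)/(25-1)
= 408/24 = 17

d = 17


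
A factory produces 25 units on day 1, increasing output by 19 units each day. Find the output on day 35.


aₙ = a₁ + (n-1)d
= 25 + (35-1)×19
= 25 + 646
= 671

a_35 = 671


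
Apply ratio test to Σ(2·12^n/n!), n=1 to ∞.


aₙ = 2·12^n/n!
a_{n+1}/aₙ = 12^(n+1)/(n+1)! × n!/12^n  (constant 2 cancels)
= 12/(n+1)
L = lim(n→∞) 12/(n+1) = 0
L < 1 → series CONVERGES

Converges (ratio test: L = 0 < 1)


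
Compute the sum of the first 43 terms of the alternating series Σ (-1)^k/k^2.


S = -1 + 1/4 - 1/9 + 1/16 - 1/25 + 1/36 - 1/49 + 1/64 ± ...
= -0.8227
(Full series converges to -π²/12 ≈ -0.8225)

S_43 = -0.8227


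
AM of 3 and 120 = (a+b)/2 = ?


AM = (3 + 120)/2 = 123/2 = 61.5

AM = 61.5


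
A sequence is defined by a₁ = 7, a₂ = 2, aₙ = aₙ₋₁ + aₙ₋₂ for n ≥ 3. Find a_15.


Computing iteratively: 7, 2, 9, 11, 20, 31, 51, 82, 133, 215, 348, 563, ...
a_15 = 2385

a_15 = 2385


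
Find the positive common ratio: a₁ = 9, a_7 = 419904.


r^(n-1) = aₙ/a₁
r^6 = 419904/9 = 46656
r = 46656^(1/6)
= ±6; taking r > 0 gives r = 6

r = 6


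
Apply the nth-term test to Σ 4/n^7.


lim(n→∞) 4/n^7 = 0
lim aₙ = 0 → nth-term test is INCONCLUSIVE
(Need other tests; this is actually a convergent p-series with p=7 > 1)

Inconclusive (lim aₙ = 0; need another test)


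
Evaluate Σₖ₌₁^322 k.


n(n+1)/2 = 322×323/2 = 104006/2 = 52003

Σk = 52003


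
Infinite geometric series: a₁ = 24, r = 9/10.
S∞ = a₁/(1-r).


S∞ = a₁/(1-r) = 24/(1 - 9/10)
= 24/(1/10)
= 240

S∞ = 240


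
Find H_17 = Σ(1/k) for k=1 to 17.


H_17 = 1/1 + 1/2 + 1/3 + ... + 1/17
= 42142223/12252240
≈ 3.4396

H_17 = 42142223/12252240 ≈ 3.4396


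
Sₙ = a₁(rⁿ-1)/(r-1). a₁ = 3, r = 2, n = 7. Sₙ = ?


Sₙ = 3×(2^7 - 1)/(2 - 1)
= 3×(128 - 1)/1
= 3×127/1
= 381

S_7 = 381


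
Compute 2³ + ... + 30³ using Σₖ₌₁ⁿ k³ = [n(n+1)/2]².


Σₖ₌2^30 k³ = [30·31/2]² − [1·2/2]²
= 216225 − 1 = 216224

Σk³ = 216224


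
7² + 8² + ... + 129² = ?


Σₖ₌7^129 k² = Σₖ₌₁^129 k² − Σₖ₌₁^6 k²
= 129·130·259/6 − 6·7·13/6
= 723905 − 91 = 723814

Σk² = 723814


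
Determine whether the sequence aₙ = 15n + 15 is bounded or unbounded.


aₙ = 15n + 15 → as n→∞, aₙ→∞
No finite upper bound exists
The sequence is UNBOUNDED

Unbounded (aₙ → ∞ as n → ∞)


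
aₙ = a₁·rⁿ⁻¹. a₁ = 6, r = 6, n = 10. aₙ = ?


aₙ = a₁·r^(n-1)
= 6×6^9
= 6×10077696
= 60466176

a_10 = 60466176


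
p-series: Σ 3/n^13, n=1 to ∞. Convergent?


p-series test: Σ c/n^p converges if p > 1, diverges if p ≤ 1 (constant c > 0 doesn't affect convergence).
p = 13
13 > 1 → CONVERGES

Converges (p = 13 > 1)


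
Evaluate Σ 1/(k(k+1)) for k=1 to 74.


1/(k(k+1)) = 1/k - 1/(k+1) (partial fractions)
Telescoping: Σ = 1 - 1/75 = 74/75

Sum = 74/75


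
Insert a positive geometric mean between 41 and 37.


GM = √(41×37) = √1517 = 38.9487

GM = 38.9487


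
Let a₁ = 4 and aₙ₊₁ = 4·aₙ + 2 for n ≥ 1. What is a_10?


Computing step by step:
a_1 = 4
a_2 = 18
a_3 = 74
a_4 = 298
a_5 = 1194
a_6 = 4778
a_7 = 19114
a_8 = 76458
a_9 = 305834
a_10 = 1223338


a_10 = 1223338


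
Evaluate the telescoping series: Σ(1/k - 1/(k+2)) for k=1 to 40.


Telescoping with gap 2: two head and two tail terms survive.
= (1 + 1/2) - (1/41 + 1/42)
= 3/2 - 1/41 - 1/42 = 1250/861

Sum = 1250/861


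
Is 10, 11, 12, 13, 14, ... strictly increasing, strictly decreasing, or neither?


Differences: 1, 1, 1, 1
All differences > 0 → strictly INCREASING

Monotonically increasing


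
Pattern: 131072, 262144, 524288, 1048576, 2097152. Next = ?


Pattern: powers of 2: 2ⁿ
Terms: 131072, 262144, 524288, 1048576, 2097152
Next term = 4194304

Next term = 4194304


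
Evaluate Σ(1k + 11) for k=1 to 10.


Σ(1k+11) = 1·Σk + 11·n
= 1·55 + 11·10
= 55 + 110 = 165

Σ = 165


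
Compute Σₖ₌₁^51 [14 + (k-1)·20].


aₙ = 14 + (51-1)×20 = 1014
Sₙ = n(a₁+aₙ)/2 = 51×(14+1014)/2
= 51×1028/2 = 26214

S_51 = 26214


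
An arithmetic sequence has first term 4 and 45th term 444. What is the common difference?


d = (aₙ - a₁)/(n-1)
= (444 - 4)/(45-1)
= 440/44 = 10

d = 10


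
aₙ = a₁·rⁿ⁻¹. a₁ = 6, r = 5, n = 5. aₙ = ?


aₙ = a₁·r^(n-1)
= 6×5^4
= 6×625
= 3750

a_5 = 3750


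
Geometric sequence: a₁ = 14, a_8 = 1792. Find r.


r^(n-1) = aₙ/a₁
r^7 = 1792/14 = 128
r = 128^(1/7)
= 2

r = 2


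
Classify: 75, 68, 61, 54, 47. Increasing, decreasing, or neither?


Differences: -7, -7, -7, -7
All differences < 0 → strictly DECREASING

Monotonically decreasing


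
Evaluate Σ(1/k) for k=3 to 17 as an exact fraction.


Σₖ₌3^17 1/k = 1/3 + 1/4 + 1/5 + ... + 1/17
= 23763863/12252240
≈ 1.9396

Sum = 23763863/12252240 ≈ 1.9396


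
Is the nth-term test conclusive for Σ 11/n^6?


lim(n→∞) 11/n^6 = 0
lim aₙ = 0 → nth-term test is INCONCLUSIVE
(Need other tests; this is actually a convergent p-series with p=6 > 1)

Inconclusive (lim aₙ = 0; need another test)


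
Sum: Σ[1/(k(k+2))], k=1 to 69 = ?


1/(k(k+2)) = (1/2)·(1/k - 1/(k+2)) (partial fractions)
Telescoping: Σ = (1/2)·(1 + 1/2 - 1/70 - 1/71) = 3657/4970

Sum = 3657/4970


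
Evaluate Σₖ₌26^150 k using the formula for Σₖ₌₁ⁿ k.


Σₖ₌26^150 k = Σₖ₌₁^150 k − Σₖ₌₁^25 k
= 150·151/2 − 25·26/2
= 11325 − 325 = 11000

Σk = 11000


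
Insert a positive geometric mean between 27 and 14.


GM = √(27×14) = √378 = 19.4422

GM = 19.4422


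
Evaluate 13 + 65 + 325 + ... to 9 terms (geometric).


Sₙ = 13×(5^9 - 1)/(5 - 1)
= 13×(1953125 - 1)/4
= 13×1953124/4
= 6347653

S_9 = 6347653


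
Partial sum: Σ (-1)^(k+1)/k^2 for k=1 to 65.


S = 1 - 1/4 + 1/9 - 1/16 + 1/25 - 1/36 + 1/49 - 1/64 ± ...
= 0.8226
(Full series converges to +π²/12 ≈ +0.8225)

S_65 = 0.8226


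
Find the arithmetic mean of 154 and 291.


AM = (154 + 291)/2 = 445/2 = 222.5

AM = 222.5


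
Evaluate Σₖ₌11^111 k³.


Σₖ₌11^111 k³ = [111·112/2]² − [10·11/2]²
= 38638656 − 3025 = 38635631

Σk³ = 38635631


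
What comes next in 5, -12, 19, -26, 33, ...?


Pattern: alternating sign, magnitude arithmetic (d=7)
Terms: 5, -12, 19, -26, 33
Next term = -40

Next term = -40


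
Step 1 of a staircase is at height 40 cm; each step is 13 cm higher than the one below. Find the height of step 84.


aₙ = a₁ + (n-1)d
= 40 + (84-1)×13
= 40 + 1079
= 1119

a_84 = 1119


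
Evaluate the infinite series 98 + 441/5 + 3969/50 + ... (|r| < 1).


S∞ = a₁/(1-r) = 98/(1 - 9/10)
= 98/(1/10)
= 980

S∞ = 980


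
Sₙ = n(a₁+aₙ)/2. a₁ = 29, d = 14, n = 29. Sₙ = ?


aₙ = 29 + (29-1)×14 = 421
Sₙ = n(a₁+aₙ)/2 = 29×(29+421)/2
= 29×450/2 = 6525

S_29 = 6525


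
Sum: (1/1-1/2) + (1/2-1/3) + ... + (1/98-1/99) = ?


Telescoping: adjacent terms cancel.
= 1/1 - 1/99
= 1 - 1/99 = 98/99

Sum = 98/99


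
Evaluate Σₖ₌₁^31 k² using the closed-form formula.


n = 31
n(n+1)(2n+1)/6 = 31×32×63/6
= 62496/6 = 10416

Σk² = 10416


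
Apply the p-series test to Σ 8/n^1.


p-series test: Σ c/n^p converges if p > 1, diverges if p ≤ 1 (constant c > 0 doesn't affect convergence).
p = 1
1 ≤ 1 → DIVERGES

Diverges (p = 1 ≤ 1)


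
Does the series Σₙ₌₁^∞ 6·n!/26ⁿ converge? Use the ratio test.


aₙ = 6·n!/26^n
a_{n+1}/aₙ = (n+1)!/26^(n+1) × 26^n/n!  (constant 6 cancels)
= (n+1)/26
L = lim(n→∞) (n+1)/26 = ∞
L > 1 → series DIVERGES

Diverges (ratio test: L = ∞ > 1)


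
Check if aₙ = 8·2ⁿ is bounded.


aₙ = 8·2ⁿ → as n→∞, aₙ→∞ (since base 2 > 1)
No finite upper bound exists
The sequence is UNBOUNDED

Unbounded (aₙ → ∞ as n → ∞)


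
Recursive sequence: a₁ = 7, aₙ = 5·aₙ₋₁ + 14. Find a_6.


Computing step by step:
a_1 = 7
a_2 = 49
a_3 = 259
a_4 = 1309
a_5 = 6559
a_6 = 32809


a_6 = 32809


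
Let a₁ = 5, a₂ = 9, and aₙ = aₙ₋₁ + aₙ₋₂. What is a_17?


Computing iteratively: 5, 9, 14, 23, 37, 60, 97, 157, 254, 411, 665, 1076, ...
a_17 = 11933

a_17 = 11933


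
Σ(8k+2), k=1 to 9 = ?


Σ(8k+2) = 8·Σk + 2·n
= 8·45 + 2·9
= 360 + 18 = 378

Σ = 378


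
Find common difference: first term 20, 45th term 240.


d = (aₙ - a₁)/(n-1)
= (240 - 20)/(45-1)
= 220/44 = 5

d = 5


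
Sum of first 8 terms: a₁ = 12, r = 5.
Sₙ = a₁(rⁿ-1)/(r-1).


Sₙ = 12×(5^8 - 1)/(5 - 1)
= 12×(390625 - 1)/4
= 12×390624/4
= 1171872

S_8 = 1171872


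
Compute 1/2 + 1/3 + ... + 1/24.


Σₖ₌2^24 1/k = 1/2 + 1/3 + 1/4 + ... + 1/24
= 990874363/356948592
≈ 2.776

Sum = 990874363/356948592 ≈ 2.776


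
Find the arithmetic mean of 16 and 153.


AM = (16 + 153)/2 = 169/2 = 84.5

AM = 84.5


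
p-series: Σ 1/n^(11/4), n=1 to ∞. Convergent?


p-series test: Σ c/n^p converges if p > 1, diverges if p ≤ 1 (constant c > 0 doesn't affect convergence).
p = 11/4
11/4 > 1 → CONVERGES

Converges (p = 11/4 > 1)


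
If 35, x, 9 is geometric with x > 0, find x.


GM = √(35×9) = √315 = 17.7482

GM = 17.7482


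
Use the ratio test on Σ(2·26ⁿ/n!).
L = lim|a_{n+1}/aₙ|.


aₙ = 2·26^n/n!
a_{n+1}/aₙ = 26^(n+1)/(n+1)! × n!/26^n  (constant 2 cancels)
= 26/(n+1)
L = lim(n→∞) 26/(n+1) = 0
L < 1 → series CONVERGES

Converges (ratio test: L = 0 < 1)


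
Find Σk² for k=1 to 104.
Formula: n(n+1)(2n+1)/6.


n = 104
n(n+1)(2n+1)/6 = 104×105×209/6
= 2282280/6 = 380380

Σk² = 380380


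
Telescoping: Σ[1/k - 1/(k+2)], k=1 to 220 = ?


Telescoping with gap 2: two head and two tail terms survive.
= (1 + 1/2) - (1/221 + 1/222)
= 3/2 - 1/221 - 1/222 = 36575/24531

Sum = 36575/24531


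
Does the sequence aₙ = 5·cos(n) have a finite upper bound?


For all n, -1 ≤ cos(n) ≤ 1, so -5 ≤ 5·cos(n) ≤ 5
Lower bound: -5, Upper bound: 5
The sequence IS bounded

Bounded (-5 ≤ aₙ ≤ 5)


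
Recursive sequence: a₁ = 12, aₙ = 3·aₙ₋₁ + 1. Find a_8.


Computing step by step:
a_1 = 12
a_2 = 37
a_3 = 112
a_4 = 337
a_5 = 1012
a_6 = 3037
a_7 = 9112
a_8 = 27337


a_8 = 27337
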